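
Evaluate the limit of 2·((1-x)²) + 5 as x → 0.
Direct substitution at x = 0 gives 7.

Final answer: 7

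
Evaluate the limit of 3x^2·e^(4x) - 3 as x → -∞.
The product is a 0·∞ indeterminate form at x → -∞.
Rewrite the product as 3x^2 / e^(-4x) (an ∞/∞ form) and apply L'Hôpital, or use the standard hierarchy e^(4|x|) ≫ |x^2| as x → -∞.
The indeterminate product → 0, so the limit = -3.

Final answer: -3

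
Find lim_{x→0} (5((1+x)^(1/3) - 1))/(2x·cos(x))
Both numerator and denominator → 0 as x → 0; this is a 0/0 indeterminate form.
Expand each to leading order near x = 0: numerator ~ 5·x/3, denominator ~ 2·x.
The limit of the ratio is 5/6.

Final answer: 5/6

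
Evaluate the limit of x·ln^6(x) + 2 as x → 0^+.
The product is a 0·∞ indeterminate form at x → 0⁺.
Rewrite the product as ln^6(x) / x^(-1) and apply L'Hôpital, or use the standard hierarchy x^(-1) ≫ |ln x|^6 as x → 0⁺.
The indeterminate product → 0, so the limit = 2.

Final answer: 2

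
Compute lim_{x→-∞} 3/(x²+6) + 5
Evaluate the dominant behaviour as x → -∞; each term tends to a finite value or vanishes.
Limit = 5.

Final answer: 5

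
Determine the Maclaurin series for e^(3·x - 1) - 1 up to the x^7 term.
243·x^7·e^(-1)/560 + 81·x^6·e^(-1)/80 + 81·x^5·e^(-1)/40 + 27·x^4·e^(-1)/8 + 9·x^3·e^(-1)/2 + 9·x^2·e^(-1)/2 + 3·x·e^(-1) - 1 + e^(-1)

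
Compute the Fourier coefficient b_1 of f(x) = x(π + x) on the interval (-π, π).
b_1 = (1/π) ∫_{-π}^{π} f(x)·sin(1x) dx.
Evaluate the integral (use parity and integration by parts as needed): b_1 = 2·π.

Final answer: 2·π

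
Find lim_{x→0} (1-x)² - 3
Direct substitution at x = 0 gives -2.

Final answer: -2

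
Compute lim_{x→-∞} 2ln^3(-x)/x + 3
The quotient is an ∞/∞ indeterminate form as x → -∞.
Compare growth rates of the dominant terms (exponentials ≫ polynomials ≫ logarithms), or apply L'Hôpital's rule; the quotient → 0.
Adding the constant: 0 + 3 = 3. Limit = 3.

Final answer: 3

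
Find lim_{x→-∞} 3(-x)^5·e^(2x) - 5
The product is a 0·∞ indeterminate form at x → -∞.
Rewrite the product as 3(-x)^5 / e^(-2x) (an ∞/∞ form) and apply L'Hôpital, or use the standard hierarchy e^(2|x|) ≫ |(-x)^5| as x → -∞.
The indeterminate product → 0, so the limit = -5.

Final answer: -5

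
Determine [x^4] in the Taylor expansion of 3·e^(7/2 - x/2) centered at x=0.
Expand to order 4: 3·e^(7/2 - x/2) = x^4·e^(7/2)/128 - x^3·e^(7/2)/16 + 3·x^2·e^(7/2)/8 - 3·x·e^(7/2)/2 + 3·e^(7/2) + O(x^5).
The coefficient of x^4 is e^(7/2)/128.

Final answer: e^(7/2)/128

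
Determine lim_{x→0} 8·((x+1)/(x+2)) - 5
Direct substitution at x = 0 gives -1.

Final answer: -1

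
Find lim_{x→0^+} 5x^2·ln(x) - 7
The product is a 0·∞ indeterminate form at x → 0⁺.
Rewrite the product as 5·ln(x) / x^(-2) and apply L'Hôpital, or use the standard hierarchy x^(-2) ≫ |ln x| as x → 0⁺.
The indeterminate product → 0, so the limit = -7.

Final answer: -7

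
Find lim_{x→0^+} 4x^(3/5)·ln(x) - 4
The product is a 0·∞ indeterminate form at x → 0⁺.
Rewrite the product as 4·ln(x) / x^(-3/5) and apply L'Hôpital, or use the standard hierarchy x^(-3/5) ≫ |ln x| as x → 0⁺.
The indeterminate product → 0, so the limit = -4.

Final answer: -4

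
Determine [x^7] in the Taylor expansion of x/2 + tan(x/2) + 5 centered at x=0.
Expand to order 7: x/2 + tan(x/2) + 5 = 17·x^7/40320 + x^5/240 + x^3/24 + x + 5 + O(x^8).
The coefficient of x^7 is 17/40320.

Final answer: 17/40320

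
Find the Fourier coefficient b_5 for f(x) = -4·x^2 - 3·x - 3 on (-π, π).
b_5 = (1/π) ∫_{-π}^{π} f(x)·sin(5x) dx.
Evaluate the integral (use parity and integration by parts as needed): b_5 = -6/5.

Final answer: -6/5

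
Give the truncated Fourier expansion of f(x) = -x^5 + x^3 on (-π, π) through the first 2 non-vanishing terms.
(-252 - 2·π^4 + 42·π^2)·sin(x) + (-6·π^2 + 9 + π^4)·sin(2·x)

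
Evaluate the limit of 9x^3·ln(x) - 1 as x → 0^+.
The product is a 0·∞ indeterminate form at x → 0⁺.
Rewrite the product as 9·ln(x) / x^(-3) and apply L'Hôpital, or use the standard hierarchy x^(-3) ≫ |ln x| as x → 0⁺.
The indeterminate product → 0, so the limit = -1.

Final answer: -1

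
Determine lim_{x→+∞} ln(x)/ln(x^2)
This is an ∞/∞ indeterminate form as x → +∞.
Write ln(x^2) = 2·ln(x), reducing the quotient to 1/2.
Limit = 1/2.

Final answer: 1/2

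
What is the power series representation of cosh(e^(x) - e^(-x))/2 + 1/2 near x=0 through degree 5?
2·x^4/3 + x^2 + 1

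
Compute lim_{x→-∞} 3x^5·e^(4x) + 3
The product is a 0·∞ indeterminate form at x → -∞.
Rewrite the product as 3x^5 / e^(-4x) (an ∞/∞ form) and apply L'Hôpital, or use the standard hierarchy e^(4|x|) ≫ |x^5| as x → -∞.
The indeterminate product → 0, so the limit = 3.

Final answer: 3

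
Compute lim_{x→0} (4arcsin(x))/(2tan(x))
Both numerator and denominator → 0 as x → 0; this is a 0/0 indeterminate form.
Expand each to leading order near x = 0: numerator ~ 4·x, denominator ~ 2·x.
The limit of the ratio is 2.

Final answer: 2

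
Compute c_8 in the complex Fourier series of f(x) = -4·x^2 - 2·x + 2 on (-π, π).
Compute the real Fourier coefficients first: a_8 = -1/4, b_8 = 1/2.
Then c_8 = (a_8 − i·b_8)/2 = -1/8 - i/4.

Final answer: -1/8 - i/4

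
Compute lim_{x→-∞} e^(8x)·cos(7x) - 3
Evaluate the dominant behaviour as x → -∞; each term tends to a finite value or vanishes.
Limit = -3.

Final answer: -3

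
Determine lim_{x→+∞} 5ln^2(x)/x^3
This is an ∞/∞ indeterminate form as x → +∞.
The polynomial denominator x^3 dominates the logarithmic numerator (any positive power of x ≫ ln^2(x) as x → ∞), so the quotient → 0.
Limit = 0.

Final answer: 0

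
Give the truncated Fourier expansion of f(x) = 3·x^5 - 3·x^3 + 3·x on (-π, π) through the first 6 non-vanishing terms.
(-126·π^2 + 6·π^4 + 762)·sin(x) + (-3·π^4 - 30 + 18·π^2)·sin(2·x) + (-58·π^2/9 + 170/27 + 2·π^4)·sin(3·x) + (-3·π^4/2 - 177/64 + 27·π^2/8)·sin(4·x) + (-54·π^2/25 + 1074/625 + 6·π^4/5)·sin(5·x) + (-π^4 - 34/27 + 14·π^2/9)·sin(6·x)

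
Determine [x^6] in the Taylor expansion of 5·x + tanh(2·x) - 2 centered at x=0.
Expand to order 6: 5·x + tanh(2·x) - 2 = 64·x^5/15 - 8·x^3/3 + 7·x - 2 + O(x^7).
The coefficient of x^6 is 0.

Final answer: 0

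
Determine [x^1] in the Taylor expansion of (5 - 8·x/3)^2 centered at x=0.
Expand to order 1: (5 - 8·x/3)^2 = 25 - 80·x/3 + O(x^2).
The coefficient of x^1 is -80/3.

Final answer: -80/3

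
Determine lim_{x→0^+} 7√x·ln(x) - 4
The product is a 0·∞ indeterminate form at x → 0⁺.
Rewrite the product as 7·ln(x) / x^(-1/2) and apply L'Hôpital, or use the standard hierarchy x^(-1/2) ≫ |ln x| as x → 0⁺.
The indeterminate product → 0, so the limit = -4.

Final answer: -4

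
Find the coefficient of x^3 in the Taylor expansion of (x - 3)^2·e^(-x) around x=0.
Expand to order 3: (x - 3)^2·e^(-x) = -11·x^3/2 + 23·x^2/2 - 15·x + 9 + O(x^4).
The coefficient of x^3 is -11/2.

Final answer: -11/2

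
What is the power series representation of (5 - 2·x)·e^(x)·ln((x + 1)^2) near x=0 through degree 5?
3·x^5/4 - 4·x^4/3 + 4·x^3/3 + x^2 + 10·x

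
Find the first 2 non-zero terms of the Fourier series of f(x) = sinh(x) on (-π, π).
sin(x)·sinh(π)/π - 4·sin(2·x)·sinh(π)/(5·π)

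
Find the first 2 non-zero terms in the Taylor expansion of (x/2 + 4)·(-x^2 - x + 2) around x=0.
8 - 3·x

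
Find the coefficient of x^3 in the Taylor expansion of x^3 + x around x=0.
Expand to order 3: x^3 + x = x^3 + x + O(x^4).
The coefficient of x^3 is 1.

Final answer: 1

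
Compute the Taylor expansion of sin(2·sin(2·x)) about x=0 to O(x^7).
152·x^5/5 - 40·x^3/3 + 4·x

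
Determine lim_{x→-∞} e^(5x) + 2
Evaluate the dominant behaviour as x → -∞; each term tends to a finite value or vanishes.
Limit = 2.

Final answer: 2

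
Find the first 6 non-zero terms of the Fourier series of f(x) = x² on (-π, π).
-4·cos(x) + cos(2·x) - 4·cos(3·x)/9 + cos(4·x)/4 - 4·cos(5·x)/25 + π^2/3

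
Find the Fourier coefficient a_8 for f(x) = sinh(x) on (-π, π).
a_8 = (1/π) ∫_{-π}^{π} f(x)·cos(8x) dx.
Evaluate the integral (use parity and integration by parts as needed): a_8 = 0.

Final answer: 0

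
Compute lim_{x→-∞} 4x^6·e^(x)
This is a 0·∞ indeterminate form at x → -∞.
Rewrite the product as 4x^6 / e^(-x) (an ∞/∞ form) and apply L'Hôpital, or use the standard hierarchy e^(|x|) ≫ |x^6| as x → -∞.
The indeterminate product → 0, so the limit = 0.

Final answer: 0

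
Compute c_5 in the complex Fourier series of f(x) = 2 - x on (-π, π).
Compute the real Fourier coefficients first: a_5 = 0, b_5 = -2/5.
Then c_5 = (a_5 − i·b_5)/2 = i/5.

Final answer: i/5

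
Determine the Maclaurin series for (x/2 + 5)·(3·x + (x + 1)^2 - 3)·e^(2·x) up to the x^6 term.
503·x^6/45 + 73·x^5/3 + 124·x^4/3 + 301·x^3/6 + 71·x^2/2 + 4·x - 10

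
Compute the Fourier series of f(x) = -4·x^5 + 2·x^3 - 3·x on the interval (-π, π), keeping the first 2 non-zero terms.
(-990 - 8·π^4 + 164·π^2)·sin(x) + (-22·π^2 + 36 + 4·π^4)·sin(2·x)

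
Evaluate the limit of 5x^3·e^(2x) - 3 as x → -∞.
The product is a 0·∞ indeterminate form at x → -∞.
Rewrite the product as 5x^3 / e^(-2x) (an ∞/∞ form) and apply L'Hôpital, or use the standard hierarchy e^(2|x|) ≫ |x^3| as x → -∞.
The indeterminate product → 0, so the limit = -3.

Final answer: -3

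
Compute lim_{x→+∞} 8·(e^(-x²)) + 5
Evaluate the dominant behaviour as x → +∞; each term tends to a finite value or vanishes.
Limit = 5.

Final answer: 5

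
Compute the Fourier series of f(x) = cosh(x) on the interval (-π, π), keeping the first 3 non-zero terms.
-cos(x)·sinh(π)/π + 2·cos(2·x)·sinh(π)/(5·π) + sinh(π)/π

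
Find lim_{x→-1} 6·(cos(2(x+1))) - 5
Direct substitution at x = -1 gives 1.

Final answer: 1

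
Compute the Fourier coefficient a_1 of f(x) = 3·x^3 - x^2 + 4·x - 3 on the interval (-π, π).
a_1 = (1/π) ∫_{-π}^{π} f(x)·cos(1x) dx.
Evaluate the integral (use parity and integration by parts as needed): a_1 = 4.

Final answer: 4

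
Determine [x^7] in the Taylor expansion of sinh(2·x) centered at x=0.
Expand to order 7: sinh(2·x) = 8·x^7/315 + 4·x^5/15 + 4·x^3/3 + 2·x + O(x^8).
The coefficient of x^7 is 8/315.

Final answer: 8/315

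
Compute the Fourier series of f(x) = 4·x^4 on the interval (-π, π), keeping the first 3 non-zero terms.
(192 - 32·π^2)·cos(x) + (-12 + 8·π^2)·cos(2·x) + 4·π^4/5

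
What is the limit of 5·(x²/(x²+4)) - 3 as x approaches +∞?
Evaluate the dominant behaviour as x → +∞; each term tends to a finite value or vanishes.
Limit = 2.

Final answer: 2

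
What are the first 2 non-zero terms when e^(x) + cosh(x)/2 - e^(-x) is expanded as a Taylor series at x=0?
2·x + 1/2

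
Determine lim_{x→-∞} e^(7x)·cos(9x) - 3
Evaluate the dominant behaviour as x → -∞; each term tends to a finite value or vanishes.
Limit = -3.

Final answer: -3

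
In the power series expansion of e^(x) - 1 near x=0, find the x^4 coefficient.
Expand to order 4: e^(x) - 1 = x^4/24 + x^3/6 + x^2/2 + x + O(x^5).
The coefficient of x^4 is 1/24.

Final answer: 1/24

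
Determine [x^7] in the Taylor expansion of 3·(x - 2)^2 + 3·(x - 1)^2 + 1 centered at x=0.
Expand to order 7: 3·(x - 2)^2 + 3·(x - 1)^2 + 1 = 6·x^2 - 18·x + 16 + O(x^8).
The coefficient of x^7 is 0.

Final answer: 0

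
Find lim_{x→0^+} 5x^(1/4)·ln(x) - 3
The product is a 0·∞ indeterminate form at x → 0⁺.
Rewrite the product as 5·ln(x) / x^(-1/4) and apply L'Hôpital, or use the standard hierarchy x^(-1/4) ≫ |ln x| as x → 0⁺.
The indeterminate product → 0, so the limit = -3.

Final answer: -3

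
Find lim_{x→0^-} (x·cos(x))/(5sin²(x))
Both numerator and denominator → 0 as x → 0^-; this is a 0/0 indeterminate form.
Expand each to leading order near x = 0: numerator ~ x, denominator ~ 5·x^2.
The limit of the ratio is -∞.

Final answer: -∞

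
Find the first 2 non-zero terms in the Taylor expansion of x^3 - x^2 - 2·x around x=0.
-x^2 - 2·x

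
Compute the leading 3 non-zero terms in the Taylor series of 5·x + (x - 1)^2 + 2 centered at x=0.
x^2 + 3·x + 3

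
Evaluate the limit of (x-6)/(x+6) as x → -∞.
Evaluate the dominant behaviour as x → -∞; each term tends to a finite value or vanishes.
Limit = 1.

Final answer: 1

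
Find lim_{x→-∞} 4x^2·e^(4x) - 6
The product is a 0·∞ indeterminate form at x → -∞.
Rewrite the product as 4x^2 / e^(-4x) (an ∞/∞ form) and apply L'Hôpital, or use the standard hierarchy e^(4|x|) ≫ |x^2| as x → -∞.
The indeterminate product → 0, so the limit = -6.

Final answer: -6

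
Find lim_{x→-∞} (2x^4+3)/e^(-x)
This is an ∞/∞ indeterminate form as x → -∞.
Compare growth rates of the dominant terms (exponentials ≫ polynomials ≫ logarithms), or apply L'Hôpital's rule; the quotient → 0.
Limit = 0.

Final answer: 0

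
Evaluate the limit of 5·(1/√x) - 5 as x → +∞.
Evaluate the dominant behaviour as x → +∞; each term tends to a finite value or vanishes.
Limit = -5.

Final answer: -5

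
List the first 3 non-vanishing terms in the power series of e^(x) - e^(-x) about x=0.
x^5/60 + x^3/3 + 2·x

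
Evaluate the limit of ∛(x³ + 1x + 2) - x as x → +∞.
This is an ∞ − ∞ indeterminate form.
Multiply by (A² + AB + B²)/(A² + AB + B²) where A = ∛(x³+1x + 2), B = x to use A³ − B³ = (A−B)(A²+AB+B²); the x³ terms cancel, leaving (1x + 2)/(A²+AB+B²) with denominator ~ 3x², so the limit is 0.
Limit = 0.

Final answer: 0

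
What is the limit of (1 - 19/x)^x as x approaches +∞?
As x → +∞: this is the defining limit (1 - 19/x)^x → e^(-19).
Limit = e^(-19).

Final answer: e^(-19)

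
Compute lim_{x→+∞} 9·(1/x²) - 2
Evaluate the dominant behaviour as x → +∞; each term tends to a finite value or vanishes.
Limit = -2.

Final answer: -2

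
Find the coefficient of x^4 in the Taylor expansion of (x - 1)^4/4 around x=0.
Expand to order 4: (x - 1)^4/4 = x^4/4 - x^3 + 3·x^2/2 - x + 1/4 + O(x^5).
The coefficient of x^4 is 1/4.

Final answer: 1/4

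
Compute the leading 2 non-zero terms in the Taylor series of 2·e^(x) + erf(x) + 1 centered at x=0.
x·(2/√(π) + 2) + 3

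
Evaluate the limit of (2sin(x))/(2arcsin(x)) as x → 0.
Both numerator and denominator → 0 as x → 0; this is a 0/0 indeterminate form.
Expand each to leading order near x = 0: numerator ~ 2·x, denominator ~ 2·x.
The limit of the ratio is 1.

Final answer: 1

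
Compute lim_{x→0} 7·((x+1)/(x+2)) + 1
Direct substitution at x = 0 gives 9/2.

Final answer: 9/2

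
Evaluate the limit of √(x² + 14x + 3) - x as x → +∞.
As x → +∞: multiply by the conjugate to get (14x+3)/(√(x²+14x+3)+x); the denominator ~ 2x, so the limit is 14/2 = 7.
Limit = 7.

Final answer: 7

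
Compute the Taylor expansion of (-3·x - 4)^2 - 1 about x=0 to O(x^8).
9·x^2 + 24·x + 15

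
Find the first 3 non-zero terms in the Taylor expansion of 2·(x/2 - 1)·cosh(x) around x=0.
-x^2 + x - 2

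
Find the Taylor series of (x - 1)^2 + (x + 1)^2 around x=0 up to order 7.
2·x^2 + 2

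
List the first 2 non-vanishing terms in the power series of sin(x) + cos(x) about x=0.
x + 1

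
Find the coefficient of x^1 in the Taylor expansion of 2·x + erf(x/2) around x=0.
Expand to order 1: 2·x + erf(x/2) = x·(1/√(π) + 2) + O(x^2).
The coefficient of x^1 is 1/√(π) + 2.

Final answer: 1/√(π) + 2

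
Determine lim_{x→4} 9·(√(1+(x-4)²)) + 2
Direct substitution at x = 4 gives 11.

Final answer: 11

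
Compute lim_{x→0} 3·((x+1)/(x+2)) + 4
Direct substitution at x = 0 gives 11/2.

Final answer: 11/2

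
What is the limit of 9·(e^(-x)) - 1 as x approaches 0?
Direct substitution at x = 0 gives 8.

Final answer: 8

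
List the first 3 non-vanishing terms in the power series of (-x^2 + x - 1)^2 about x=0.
3·x^2 - 2·x + 1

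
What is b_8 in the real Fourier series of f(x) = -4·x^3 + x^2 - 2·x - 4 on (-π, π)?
b_8 = (1/π) ∫_{-π}^{π} f(x)·sin(8x) dx.
Evaluate the integral (use parity and integration by parts as needed): b_8 = 13/32 + π^2.

Final answer: 13/32 + π^2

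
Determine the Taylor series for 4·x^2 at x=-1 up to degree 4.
4 - 8·(x + 1) + 4·(x + 1)^2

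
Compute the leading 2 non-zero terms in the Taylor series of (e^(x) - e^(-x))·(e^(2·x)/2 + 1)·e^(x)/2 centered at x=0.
5·x^2/2 + 3·x/2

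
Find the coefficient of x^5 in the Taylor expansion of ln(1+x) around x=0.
Expand to order 5: ln(1+x) = x^5/5 - x^4/4 + x^3/3 - x^2/2 + x + O(x^6).
The coefficient of x^5 is 1/5.

Final answer: 1/5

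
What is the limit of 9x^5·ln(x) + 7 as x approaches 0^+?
The product is a 0·∞ indeterminate form at x → 0⁺.
Rewrite the product as 9·ln(x) / x^(-5) and apply L'Hôpital, or use the standard hierarchy x^(-5) ≫ |ln x| as x → 0⁺.
The indeterminate product → 0, so the limit = 7.

Final answer: 7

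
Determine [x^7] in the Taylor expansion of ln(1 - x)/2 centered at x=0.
Expand to order 7: ln(1 - x)/2 = -x^7/14 - x^6/12 - x^5/10 - x^4/8 - x^3/6 - x^2/4 - x/2 + O(x^8).
The coefficient of x^7 is -1/14.

Final answer: -1/14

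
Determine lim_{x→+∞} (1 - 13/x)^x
As x → +∞: this is the defining limit (1 - 13/x)^x → e^(-13).
Limit = e^(-13).

Final answer: e^(-13)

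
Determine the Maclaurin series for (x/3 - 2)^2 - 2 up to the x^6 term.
x^2/9 - 4·x/3 + 2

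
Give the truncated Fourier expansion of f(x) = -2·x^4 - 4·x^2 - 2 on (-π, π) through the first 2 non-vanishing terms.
(-80 + 16·π^2)·cos(x) - 2·π^4/5 - 4·π^2/3 - 2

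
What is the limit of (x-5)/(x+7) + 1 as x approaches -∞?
Evaluate the dominant behaviour as x → -∞; each term tends to a finite value or vanishes.
Limit = 2.

Final answer: 2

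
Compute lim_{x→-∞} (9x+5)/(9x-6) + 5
Evaluate the dominant behaviour as x → -∞; each term tends to a finite value or vanishes.
Limit = 6.

Final answer: 6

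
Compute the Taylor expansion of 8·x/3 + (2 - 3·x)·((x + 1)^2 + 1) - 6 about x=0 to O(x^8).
-3·x^3 - 4·x^2 + 2·x/3 - 2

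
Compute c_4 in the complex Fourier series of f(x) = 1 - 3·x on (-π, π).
Compute the real Fourier coefficients first: a_4 = 0, b_4 = 3/2.
Then c_4 = (a_4 − i·b_4)/2 = -3·i/4.

Final answer: -3·i/4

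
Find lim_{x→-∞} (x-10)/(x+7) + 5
Evaluate the dominant behaviour as x → -∞; each term tends to a finite value or vanishes.
Limit = 6.

Final answer: 6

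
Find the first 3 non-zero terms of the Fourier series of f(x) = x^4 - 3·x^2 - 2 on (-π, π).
(60 - 8·π^2)·cos(x) + (-6 + 2·π^2)·cos(2·x) - π^2 - 2 + π^4/5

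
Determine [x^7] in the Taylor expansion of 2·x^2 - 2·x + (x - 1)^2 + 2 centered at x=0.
Expand to order 7: 2·x^2 - 2·x + (x - 1)^2 + 2 = 3·x^2 - 4·x + 3 + O(x^8).
The coefficient of x^7 is 0.

Final answer: 0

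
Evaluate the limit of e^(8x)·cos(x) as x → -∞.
Evaluate the dominant behaviour as x → -∞; each term tends to a finite value or vanishes.
Limit = 0.

Final answer: 0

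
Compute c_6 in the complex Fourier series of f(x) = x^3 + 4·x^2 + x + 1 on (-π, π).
Compute the real Fourier coefficients first: a_6 = 4/9, b_6 = -π^2/3 - 5/18.
Then c_6 = (a_6 − i·b_6)/2 = 2/9 + 5·i/36 + i·π^2/6.

Final answer: 2/9 + 5·i/36 + i·π^2/6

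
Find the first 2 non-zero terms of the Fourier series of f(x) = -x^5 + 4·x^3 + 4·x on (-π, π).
(-280 - 2·π^4 + 48·π^2)·sin(x) + (-9·π^2 + 19/2 + π^4)·sin(2·x)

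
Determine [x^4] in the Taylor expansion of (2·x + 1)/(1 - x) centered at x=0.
Expand to order 4: (2·x + 1)/(1 - x) = 3·x^4 + 3·x^3 + 3·x^2 + 3·x + 1 + O(x^5).
The coefficient of x^4 is 3.

Final answer: 3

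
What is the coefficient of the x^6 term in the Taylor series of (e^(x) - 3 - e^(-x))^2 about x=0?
Expand to order 6: (e^(x) - 3 - e^(-x))^2 = 8·x^6/45 - x^5/10 + 4·x^4/3 - 2·x^3 + 4·x^2 - 12·x + 9 + O(x^7).
The coefficient of x^6 is 8/45.

Final answer: 8/45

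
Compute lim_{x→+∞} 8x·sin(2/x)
As x → +∞: let u = 2/x → 0⁺; then 8·x·sin(2/x) = 8·2·sin(u)/u → 8·2·1 = 16.
Limit = 16.

Final answer: 16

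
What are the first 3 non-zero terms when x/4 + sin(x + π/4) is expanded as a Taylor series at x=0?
-√(2)·x^2/4 + x·(1/4 + √(2)/2) + √(2)/2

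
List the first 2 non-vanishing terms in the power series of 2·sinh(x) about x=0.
x^3/3 + 2·x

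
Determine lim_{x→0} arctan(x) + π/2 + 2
Direct substitution at x = 0 gives π/2 + 2.

Final answer: π/2 + 2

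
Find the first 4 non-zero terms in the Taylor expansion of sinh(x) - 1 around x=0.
x^5/120 + x^3/6 + x - 1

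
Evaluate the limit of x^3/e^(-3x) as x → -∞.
This is an ∞/∞ indeterminate form as x → -∞.
Compare growth rates of the dominant terms (exponentials ≫ polynomials ≫ logarithms), or apply L'Hôpital's rule; the quotient → 0.
Limit = 0.

Final answer: 0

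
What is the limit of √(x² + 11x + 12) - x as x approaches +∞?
This is an ∞ − ∞ indeterminate form.
Multiply and divide by the conjugate √(x²+11x + 12) + x; the x² terms cancel, leaving (11x + 12)/(√(x²+11x + 12)+x) → 11/2.
Limit = 11/2.

Final answer: 11/2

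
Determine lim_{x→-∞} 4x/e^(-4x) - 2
The quotient is an ∞/∞ indeterminate form as x → -∞.
Compare growth rates of the dominant terms (exponentials ≫ polynomials ≫ logarithms), or apply L'Hôpital's rule; the quotient → 0.
Adding the constant: 0 - 2 = -2. Limit = -2.

Final answer: -2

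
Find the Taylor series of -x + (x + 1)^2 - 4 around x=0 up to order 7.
x^2 + x - 3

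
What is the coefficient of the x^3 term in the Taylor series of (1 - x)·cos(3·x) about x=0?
Expand to order 3: (1 - x)·cos(3·x) = 9·x^3/2 - 9·x^2/2 - x + 1 + O(x^4).
The coefficient of x^3 is 9/2.

Final answer: 9/2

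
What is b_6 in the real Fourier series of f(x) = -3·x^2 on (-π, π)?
b_6 = (1/π) ∫_{-π}^{π} f(x)·sin(6x) dx.
Evaluate the integral (use parity and integration by parts as needed): b_6 = 0.

Final answer: 0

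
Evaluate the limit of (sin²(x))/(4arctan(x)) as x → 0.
Both numerator and denominator → 0 as x → 0; this is a 0/0 indeterminate form.
Expand each to leading order near x = 0: numerator ~ x^2, denominator ~ 4·x.
The limit of the ratio is 0.

Final answer: 0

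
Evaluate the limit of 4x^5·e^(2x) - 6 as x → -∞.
The product is a 0·∞ indeterminate form at x → -∞.
Rewrite the product as 4x^5 / e^(-2x) (an ∞/∞ form) and apply L'Hôpital, or use the standard hierarchy e^(2|x|) ≫ |x^5| as x → -∞.
The indeterminate product → 0, so the limit = -6.

Final answer: -6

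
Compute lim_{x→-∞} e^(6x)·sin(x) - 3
Evaluate the dominant behaviour as x → -∞; each term tends to a finite value or vanishes.
Limit = -3.

Final answer: -3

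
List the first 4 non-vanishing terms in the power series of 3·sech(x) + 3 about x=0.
-61·x^6/240 + 5·x^4/8 - 3·x^2/2 + 6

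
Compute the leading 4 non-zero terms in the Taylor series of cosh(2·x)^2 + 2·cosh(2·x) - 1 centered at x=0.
136·x^6/45 + 20·x^4/3 + 8·x^2 + 2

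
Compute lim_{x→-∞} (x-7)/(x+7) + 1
Evaluate the dominant behaviour as x → -∞; each term tends to a finite value or vanishes.
Limit = 2.

Final answer: 2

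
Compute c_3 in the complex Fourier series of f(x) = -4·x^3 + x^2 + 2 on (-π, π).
Compute the real Fourier coefficients first: a_3 = -4/9, b_3 = 16/9 - 8·π^2/3.
Then c_3 = (a_3 − i·b_3)/2 = -2/9 - 8·i/9 + 4·i·π^2/3.

Final answer: -2/9 - 8·i/9 + 4·i·π^2/3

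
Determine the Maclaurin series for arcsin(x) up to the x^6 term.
3·x^5/40 + x^3/6 + x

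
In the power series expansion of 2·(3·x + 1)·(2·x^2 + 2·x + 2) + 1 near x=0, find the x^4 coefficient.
Expand to order 4: 2·(3·x + 1)·(2·x^2 + 2·x + 2) + 1 = 12·x^3 + 16·x^2 + 16·x + 5 + O(x^5).
The coefficient of x^4 is 0.

Final answer: 0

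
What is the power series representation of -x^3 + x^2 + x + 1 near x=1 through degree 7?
2 - 2·(x - 1)^2 - (x - 1)^3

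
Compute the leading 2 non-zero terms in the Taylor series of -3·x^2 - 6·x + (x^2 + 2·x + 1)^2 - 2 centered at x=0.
-2·x - 1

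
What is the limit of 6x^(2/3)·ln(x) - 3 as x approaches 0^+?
The product is a 0·∞ indeterminate form at x → 0⁺.
Rewrite the product as 6·ln(x) / x^(-2/3) and apply L'Hôpital, or use the standard hierarchy x^(-2/3) ≫ |ln x| as x → 0⁺.
The indeterminate product → 0, so the limit = -3.

Final answer: -3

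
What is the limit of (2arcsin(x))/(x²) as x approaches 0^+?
Both numerator and denominator → 0 as x → 0^+; this is a 0/0 indeterminate form.
Expand each to leading order near x = 0: numerator ~ 2·x, denominator ~ x^2.
The limit of the ratio is ∞.

Final answer: ∞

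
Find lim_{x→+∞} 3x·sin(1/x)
As x → +∞: let u = 1/x → 0⁺; then 3·x·sin(1/x) = 3·1·sin(u)/u → 3·1·1 = 3.
Limit = 3.

Final answer: 3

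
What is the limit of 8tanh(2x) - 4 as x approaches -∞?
Evaluate the dominant behaviour as x → -∞; each term tends to a finite value or vanishes.
Limit = -12.

Final answer: -12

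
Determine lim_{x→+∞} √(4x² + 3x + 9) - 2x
As x → +∞: multiply by the conjugate to get (3x+9)/(√(4x²+3x+9)+2x); the denominator ~ 4x, so the limit is 3/4.
Limit = 3/4.

Final answer: 3/4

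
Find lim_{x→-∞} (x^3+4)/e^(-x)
This is an ∞/∞ indeterminate form as x → -∞.
Compare growth rates of the dominant terms (exponentials ≫ polynomials ≫ logarithms), or apply L'Hôpital's rule; the quotient → 0.
Limit = 0.

Final answer: 0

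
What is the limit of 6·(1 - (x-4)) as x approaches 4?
Direct substitution at x = 4 gives 6.

Final answer: 6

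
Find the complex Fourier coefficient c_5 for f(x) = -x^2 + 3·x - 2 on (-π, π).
Compute the real Fourier coefficients first: a_5 = 4/25, b_5 = 6/5.
Then c_5 = (a_5 − i·b_5)/2 = 2/25 - 3·i/5.

Final answer: 2/25 - 3·i/5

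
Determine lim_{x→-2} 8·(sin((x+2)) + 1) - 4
Direct substitution at x = -2 gives 4.

Final answer: 4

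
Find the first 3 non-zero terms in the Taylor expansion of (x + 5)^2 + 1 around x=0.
x^2 + 10·x + 26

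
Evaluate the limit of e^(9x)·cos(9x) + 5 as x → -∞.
Evaluate the dominant behaviour as x → -∞; each term tends to a finite value or vanishes.
Limit = 5.

Final answer: 5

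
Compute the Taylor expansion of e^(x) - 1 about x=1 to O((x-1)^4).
-1 + e + e·(x - 1) + e·(x - 1)^2/2 + e·(x - 1)^3/6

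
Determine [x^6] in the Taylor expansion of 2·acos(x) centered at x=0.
Expand to order 6: 2·acos(x) = -3·x^5/20 - x^3/3 - 2·x + π + O(x^7).
The coefficient of x^6 is 0.

Final answer: 0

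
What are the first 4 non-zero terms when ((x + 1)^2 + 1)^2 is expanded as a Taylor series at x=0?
4·x^3 + 8·x^2 + 8·x + 4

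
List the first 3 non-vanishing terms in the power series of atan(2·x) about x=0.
32·x^5/5 - 8·x^3/3 + 2·x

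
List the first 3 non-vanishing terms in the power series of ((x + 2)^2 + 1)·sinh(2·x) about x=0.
26·x^3/3 + 8·x^2 + 10·x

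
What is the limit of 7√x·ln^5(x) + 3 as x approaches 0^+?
The product is a 0·∞ indeterminate form at x → 0⁺.
Rewrite the product as 7·ln^5(x) / x^(-1/2) and apply L'Hôpital, or use the standard hierarchy x^(-1/2) ≫ |ln x|^5 as x → 0⁺.
The indeterminate product → 0, so the limit = 3.

Final answer: 3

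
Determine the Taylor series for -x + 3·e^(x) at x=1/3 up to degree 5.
-1/3 + 3·e^(1/3) + (-1 + 3·e^(1/3))·(x - 1/3) + 3·e^(1/3)·(x - 1/3)^2/2 + e^(1/3)·(x - 1/3)^3/2 + e^(1/3)·(x - 1/3)^4/8 + e^(1/3)·(x - 1/3)^5/40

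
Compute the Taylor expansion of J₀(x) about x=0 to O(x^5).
x^4/64 - x^2/4 + 1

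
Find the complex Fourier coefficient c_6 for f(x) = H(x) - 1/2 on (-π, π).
Compute the real Fourier coefficients first: a_6 = 0, b_6 = 0.
Then c_6 = (a_6 − i·b_6)/2 = 0.

Final answer: 0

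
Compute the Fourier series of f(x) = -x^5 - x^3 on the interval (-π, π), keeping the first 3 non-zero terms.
(-228 - 2·π^4 + 38·π^2)·sin(x) + (-4·π^2 + 6 + π^4)·sin(2·x) + (-2·π^4/3 - 44/81 + 22·π^2/27)·sin(3·x)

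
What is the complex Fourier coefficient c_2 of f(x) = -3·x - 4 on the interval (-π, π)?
Compute the real Fourier coefficients first: a_2 = 0, b_2 = 3.
Then c_2 = (a_2 − i·b_2)/2 = -3·i/2.

Final answer: -3·i/2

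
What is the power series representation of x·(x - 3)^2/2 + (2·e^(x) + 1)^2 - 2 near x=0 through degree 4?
17·x^4/6 + 13·x^3/2 + 7·x^2 + 33·x/2 + 7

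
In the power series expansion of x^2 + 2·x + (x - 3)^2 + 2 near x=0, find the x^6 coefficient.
Expand to order 6: x^2 + 2·x + (x - 3)^2 + 2 = 2·x^2 - 4·x + 11 + O(x^7).
The coefficient of x^6 is 0.

Final answer: 0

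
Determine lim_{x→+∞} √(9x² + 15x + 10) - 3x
As x → +∞: multiply by the conjugate to get (15x+10)/(√(9x²+15x+10)+3x); the denominator ~ 6x, so the limit is 15/6 = 5/2.
Limit = 5/2.

Final answer: 5/2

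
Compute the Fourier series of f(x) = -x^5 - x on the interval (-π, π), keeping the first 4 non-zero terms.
(-242 - 2·π^4 + 40·π^2)·sin(x) + (-5·π^2 + 17/2 + π^4)·sin(2·x) + (-2·π^4/3 - 134/81 + 40·π^2/27)·sin(3·x) + (-5·π^2/8 + 47/64 + π^4/2)·sin(4·x)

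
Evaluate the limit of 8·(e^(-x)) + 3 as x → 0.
Direct substitution at x = 0 gives 11.

Final answer: 11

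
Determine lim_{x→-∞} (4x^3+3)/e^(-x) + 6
The quotient is an ∞/∞ indeterminate form as x → -∞.
Compare growth rates of the dominant terms (exponentials ≫ polynomials ≫ logarithms), or apply L'Hôpital's rule; the quotient → 0.
Adding the constant: 0 + 6 = 6. Limit = 6.

Final answer: 6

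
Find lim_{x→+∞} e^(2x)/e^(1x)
This is an ∞/∞ indeterminate form as x → +∞.
Rewrite e^(2x)/e^(1x) = e^((2−1)x) = e^(x); the exponent coefficient is 1 > 0 so e^(x) → ∞.
Limit = ∞.

Final answer: ∞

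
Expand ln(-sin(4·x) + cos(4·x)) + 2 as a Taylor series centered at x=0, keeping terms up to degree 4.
-512·x^4/3 - 128·x^3/3 - 16·x^2 - 4·x + 2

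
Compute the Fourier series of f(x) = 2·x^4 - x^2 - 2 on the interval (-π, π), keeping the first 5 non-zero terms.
(100 - 16·π^2)·cos(x) + (-7 + 4·π^2)·cos(2·x) + (44/27 - 16·π^2/9)·cos(3·x) + (-5/8 + π^2)·cos(4·x) - π^2/3 - 2 + 2·π^4/5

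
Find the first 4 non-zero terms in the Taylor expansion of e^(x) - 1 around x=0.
x^4/24 + x^3/6 + x^2/2 + x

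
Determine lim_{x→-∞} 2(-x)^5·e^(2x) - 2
The product is a 0·∞ indeterminate form at x → -∞.
Rewrite the product as 2(-x)^5 / e^(-2x) (an ∞/∞ form) and apply L'Hôpital, or use the standard hierarchy e^(2|x|) ≫ |(-x)^5| as x → -∞.
The indeterminate product → 0, so the limit = -2.

Final answer: -2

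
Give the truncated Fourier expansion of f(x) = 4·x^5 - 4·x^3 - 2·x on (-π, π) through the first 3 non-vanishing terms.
(-168·π^2 + 8·π^4 + 1004)·sin(x) + (-4·π^4 - 34 + 24·π^2)·sin(2·x) + (-232·π^2/27 + 356/81 + 8·π^4/3)·sin(3·x)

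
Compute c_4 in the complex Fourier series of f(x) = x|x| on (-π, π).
Compute the real Fourier coefficients first: a_4 = 0, b_4 = -π/2.
Then c_4 = (a_4 − i·b_4)/2 = i·π/4.

Final answer: i·π/4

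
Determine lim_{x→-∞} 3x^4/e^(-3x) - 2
The quotient is an ∞/∞ indeterminate form as x → -∞.
Compare growth rates of the dominant terms (exponentials ≫ polynomials ≫ logarithms), or apply L'Hôpital's rule; the quotient → 0.
Adding the constant: 0 - 2 = -2. Limit = -2.

Final answer: -2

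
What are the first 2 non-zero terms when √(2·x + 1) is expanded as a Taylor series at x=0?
x + 1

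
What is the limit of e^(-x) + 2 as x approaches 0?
Direct substitution at x = 0 gives 3.

Final answer: 3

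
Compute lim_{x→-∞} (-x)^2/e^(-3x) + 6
The quotient is an ∞/∞ indeterminate form as x → -∞.
Compare growth rates of the dominant terms (exponentials ≫ polynomials ≫ logarithms), or apply L'Hôpital's rule; the quotient → 0.
Adding the constant: 0 + 6 = 6. Limit = 6.

Final answer: 6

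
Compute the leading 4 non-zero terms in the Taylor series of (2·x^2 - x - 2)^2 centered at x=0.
-4·x^3 - 7·x^2 + 4·x + 4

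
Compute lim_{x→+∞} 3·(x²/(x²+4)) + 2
Evaluate the dominant behaviour as x → +∞; each term tends to a finite value or vanishes.
Limit = 5.

Final answer: 5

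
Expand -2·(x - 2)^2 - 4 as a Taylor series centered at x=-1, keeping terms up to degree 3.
-22 + 12·(x + 1) - 2·(x + 1)^2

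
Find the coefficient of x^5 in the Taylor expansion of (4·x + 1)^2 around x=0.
Expand to order 5: (4·x + 1)^2 = 16·x^2 + 8·x + 1 + O(x^6).
The coefficient of x^5 is 0.

Final answer: 0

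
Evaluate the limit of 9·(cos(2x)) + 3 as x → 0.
Direct substitution at x = 0 gives 12.

Final answer: 12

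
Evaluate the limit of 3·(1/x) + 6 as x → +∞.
Evaluate the dominant behaviour as x → +∞; each term tends to a finite value or vanishes.
Limit = 6.

Final answer: 6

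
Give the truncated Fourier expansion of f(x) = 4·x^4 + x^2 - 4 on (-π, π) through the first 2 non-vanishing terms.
(188 - 32·π^2)·cos(x) - 4 + π^2/3 + 4·π^4/5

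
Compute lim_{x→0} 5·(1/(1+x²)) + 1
Direct substitution at x = 0 gives 6.

Final answer: 6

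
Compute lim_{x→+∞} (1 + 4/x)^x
As x → +∞: this is the defining limit (1 + 4/x)^x → e^4.
Limit = e^(4).

Final answer: e^(4)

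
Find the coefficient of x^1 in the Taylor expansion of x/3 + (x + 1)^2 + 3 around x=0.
Expand to order 1: x/3 + (x + 1)^2 + 3 = 7·x/3 + 4 + O(x^2).
The coefficient of x^1 is 7/3.

Final answer: 7/3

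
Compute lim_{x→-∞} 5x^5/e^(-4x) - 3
The quotient is an ∞/∞ indeterminate form as x → -∞.
Compare growth rates of the dominant terms (exponentials ≫ polynomials ≫ logarithms), or apply L'Hôpital's rule; the quotient → 0.
Adding the constant: 0 - 3 = -3. Limit = -3.

Final answer: -3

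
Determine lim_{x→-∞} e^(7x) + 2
Evaluate the dominant behaviour as x → -∞; each term tends to a finite value or vanishes.
Limit = 2.

Final answer: 2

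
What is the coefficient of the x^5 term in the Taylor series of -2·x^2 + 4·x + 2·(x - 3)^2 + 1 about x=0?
Expand to order 5: -2·x^2 + 4·x + 2·(x - 3)^2 + 1 = 19 - 8·x + O(x^6).
The coefficient of x^5 is 0.

Final answer: 0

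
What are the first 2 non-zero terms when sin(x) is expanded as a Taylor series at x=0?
-x^3/6 + x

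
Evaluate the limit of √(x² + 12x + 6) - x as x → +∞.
This is an ∞ − ∞ indeterminate form.
Multiply and divide by the conjugate √(x²+12x + 6) + x; the x² terms cancel, leaving (12x + 6)/(√(x²+12x + 6)+x) → 12/2 = 6.
Limit = 6.

Final answer: 6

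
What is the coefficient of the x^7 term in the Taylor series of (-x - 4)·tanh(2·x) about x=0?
Expand to order 7: (-x - 4)·tanh(2·x) = 8704·x^7/315 - 64·x^6/15 - 256·x^5/15 + 8·x^4/3 + 32·x^3/3 - 2·x^2 - 8·x + O(x^8).
The coefficient of x^7 is 8704/315.

Final answer: 8704/315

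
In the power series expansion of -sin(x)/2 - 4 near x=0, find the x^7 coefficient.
Expand to order 7: -sin(x)/2 - 4 = x^7/10080 - x^5/240 + x^3/12 - x/2 - 4 + O(x^8).
The coefficient of x^7 is 1/10080.

Final answer: 1/10080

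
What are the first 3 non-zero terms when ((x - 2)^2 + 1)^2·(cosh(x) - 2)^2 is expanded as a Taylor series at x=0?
x^2 - 40·x + 25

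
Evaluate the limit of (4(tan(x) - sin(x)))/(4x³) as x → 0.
Both numerator and denominator → 0 as x → 0; this is a 0/0 indeterminate form.
Expand each to leading order near x = 0: numerator ~ 2·x^3, denominator ~ 4·x^3.
The limit of the ratio is 1/2.

Final answer: 1/2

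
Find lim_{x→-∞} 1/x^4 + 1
Evaluate the dominant behaviour as x → -∞; each term tends to a finite value or vanishes.
Limit = 1.

Final answer: 1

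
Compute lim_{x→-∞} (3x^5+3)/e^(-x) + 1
The quotient is an ∞/∞ indeterminate form as x → -∞.
Compare growth rates of the dominant terms (exponentials ≫ polynomials ≫ logarithms), or apply L'Hôpital's rule; the quotient → 0.
Adding the constant: 0 + 1 = 1. Limit = 1.

Final answer: 1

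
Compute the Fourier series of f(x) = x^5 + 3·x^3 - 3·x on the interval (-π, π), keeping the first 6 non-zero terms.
(-34·π^2 + 2·π^4 + 198)·sin(x) + (-π^4 + 2·π^2)·sin(2·x) + (-190/81 + 14·π^2/27 + 2·π^4/3)·sin(3·x) + (-π^4/2 - 7·π^2/8 + 117/64)·sin(4·x) + (-882/625 + 22·π^2/25 + 2·π^4/5)·sin(5·x) + (-π^4/3 - 22·π^2/27 + 92/81)·sin(6·x)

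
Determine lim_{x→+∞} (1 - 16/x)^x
As x → +∞: this is the defining limit (1 - 16/x)^x → e^(-16).
Limit = e^(-16).

Final answer: e^(-16)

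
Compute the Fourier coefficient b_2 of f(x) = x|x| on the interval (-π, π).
b_2 = (1/π) ∫_{-π}^{π} f(x)·sin(2x) dx.
Evaluate the integral (use parity and integration by parts as needed): b_2 = -π.

Final answer: -π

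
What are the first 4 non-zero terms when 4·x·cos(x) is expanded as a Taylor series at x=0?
-x^7/180 + x^5/6 - 2·x^3 + 4·x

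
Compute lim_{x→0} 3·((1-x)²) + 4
Direct substitution at x = 0 gives 7.

Final answer: 7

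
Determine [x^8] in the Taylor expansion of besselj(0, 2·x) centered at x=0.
Expand to order 8: besselj(0, 2·x) = x^8/576 - x^6/36 + x^4/4 - x^2 + 1 + O(x^9).
The coefficient of x^8 is 1/576.

Final answer: 1/576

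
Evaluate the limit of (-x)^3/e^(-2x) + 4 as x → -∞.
The quotient is an ∞/∞ indeterminate form as x → -∞.
Compare growth rates of the dominant terms (exponentials ≫ polynomials ≫ logarithms), or apply L'Hôpital's rule; the quotient → 0.
Adding the constant: 0 + 4 = 4. Limit = 4.

Final answer: 4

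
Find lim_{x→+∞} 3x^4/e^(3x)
This is an ∞/∞ indeterminate form as x → +∞.
The exponential denominator e^(3x) dominates the polynomial numerator (e^x ≫ x^4 as x → ∞), so the quotient → 0.
Limit = 0.

Final answer: 0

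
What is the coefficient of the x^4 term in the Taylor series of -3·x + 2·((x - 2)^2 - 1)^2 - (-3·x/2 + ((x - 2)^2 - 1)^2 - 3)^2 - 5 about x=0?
Expand to order 4: -3·x + 2·((x - 2)^2 - 1)^2 - (-3·x/2 + ((x - 2)^2 - 1)^2 - 3)^2 - 5 = -902·x^4 + 1202·x^3 - 3481·x^2/4 + 255·x - 23 + O(x^5).
The coefficient of x^4 is -902.

Final answer: -902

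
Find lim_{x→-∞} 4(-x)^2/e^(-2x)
This is an ∞/∞ indeterminate form as x → -∞.
Compare growth rates of the dominant terms (exponentials ≫ polynomials ≫ logarithms), or apply L'Hôpital's rule; the quotient → 0.
Limit = 0.

Final answer: 0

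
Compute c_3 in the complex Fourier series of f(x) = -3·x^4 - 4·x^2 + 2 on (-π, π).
Compute the real Fourier coefficients first: a_3 = 8·π^2/3, b_3 = 0.
Then c_3 = (a_3 − i·b_3)/2 = 4·π^2/3.

Final answer: 4·π^2/3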